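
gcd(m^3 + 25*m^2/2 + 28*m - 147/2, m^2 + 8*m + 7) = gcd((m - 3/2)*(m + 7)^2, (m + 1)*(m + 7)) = m + 7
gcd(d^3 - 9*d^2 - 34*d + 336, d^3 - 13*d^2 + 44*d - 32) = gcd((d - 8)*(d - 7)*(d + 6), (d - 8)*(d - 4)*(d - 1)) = d - 8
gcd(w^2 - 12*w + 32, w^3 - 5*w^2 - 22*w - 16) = w - 8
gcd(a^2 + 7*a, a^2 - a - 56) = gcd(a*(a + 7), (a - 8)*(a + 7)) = a + 7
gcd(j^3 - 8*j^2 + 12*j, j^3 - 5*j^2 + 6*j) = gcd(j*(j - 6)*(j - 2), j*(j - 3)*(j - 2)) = j^2 - 2*j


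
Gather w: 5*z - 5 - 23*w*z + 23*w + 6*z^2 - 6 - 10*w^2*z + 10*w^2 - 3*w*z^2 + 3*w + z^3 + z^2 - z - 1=w^2*(10 - 10*z) + w*(-3*z^2 - 23*z + 26) + z^3 + 7*z^2 + 4*z - 12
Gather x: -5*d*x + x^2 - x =x^2 + x*(-5*d - 1)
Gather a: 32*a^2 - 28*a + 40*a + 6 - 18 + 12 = 32*a^2 + 12*a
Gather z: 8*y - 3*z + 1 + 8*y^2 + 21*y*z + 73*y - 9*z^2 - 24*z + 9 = 8*y^2 + 81*y - 9*z^2 + z*(21*y - 27) + 10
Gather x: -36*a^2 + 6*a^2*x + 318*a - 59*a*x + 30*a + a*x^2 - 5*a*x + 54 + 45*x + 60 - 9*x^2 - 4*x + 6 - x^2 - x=-36*a^2 + 348*a + x^2*(a - 10) + x*(6*a^2 - 64*a + 40) + 120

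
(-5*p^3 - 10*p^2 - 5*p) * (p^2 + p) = -5*p^5 - 15*p^4 - 15*p^3 - 5*p^2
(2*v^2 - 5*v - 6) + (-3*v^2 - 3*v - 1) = -v^2 - 8*v - 7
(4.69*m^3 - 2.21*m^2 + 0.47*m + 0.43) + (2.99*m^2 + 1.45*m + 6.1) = 4.69*m^3 + 0.78*m^2 + 1.92*m + 6.53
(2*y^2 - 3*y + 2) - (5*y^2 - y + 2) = -3*y^2 - 2*y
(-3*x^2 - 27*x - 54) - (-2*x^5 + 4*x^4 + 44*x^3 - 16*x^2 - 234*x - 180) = 2*x^5 - 4*x^4 - 44*x^3 + 13*x^2 + 207*x + 126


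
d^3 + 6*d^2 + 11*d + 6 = (d + 1)*(d + 2)*(d + 3)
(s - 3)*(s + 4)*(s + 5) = s^3 + 6*s^2 - 7*s - 60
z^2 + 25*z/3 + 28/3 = (z + 4/3)*(z + 7)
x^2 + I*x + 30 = (x - 5*I)*(x + 6*I)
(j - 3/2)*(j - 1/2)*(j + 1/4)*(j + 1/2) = j^4 - 5*j^3/4 - 5*j^2/8 + 5*j/16 + 3/32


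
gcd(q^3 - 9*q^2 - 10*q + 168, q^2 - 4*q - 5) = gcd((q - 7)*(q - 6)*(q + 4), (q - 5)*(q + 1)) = 1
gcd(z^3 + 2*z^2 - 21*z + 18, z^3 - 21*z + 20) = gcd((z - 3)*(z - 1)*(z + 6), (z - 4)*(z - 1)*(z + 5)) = z - 1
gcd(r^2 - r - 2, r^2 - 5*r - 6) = r + 1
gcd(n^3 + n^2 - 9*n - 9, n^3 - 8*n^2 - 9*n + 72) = n^2 - 9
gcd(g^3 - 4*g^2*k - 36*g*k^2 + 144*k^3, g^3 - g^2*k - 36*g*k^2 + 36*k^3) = g^2 - 36*k^2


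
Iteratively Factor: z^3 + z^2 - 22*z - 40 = (z - 5)*(z^2 + 6*z + 8) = (z - 5)*(z + 2)*(z + 4)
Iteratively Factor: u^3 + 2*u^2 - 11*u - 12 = (u + 4)*(u^2 - 2*u - 3) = (u + 1)*(u + 4)*(u - 3)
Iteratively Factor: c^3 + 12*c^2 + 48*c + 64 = (c + 4)*(c^2 + 8*c + 16) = (c + 4)^2*(c + 4)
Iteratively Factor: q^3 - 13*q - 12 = (q + 1)*(q^2 - q - 12) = (q - 4)*(q + 1)*(q + 3)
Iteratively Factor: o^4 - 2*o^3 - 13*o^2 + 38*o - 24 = (o + 4)*(o^3 - 6*o^2 + 11*o - 6) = (o - 3)*(o + 4)*(o^2 - 3*o + 2) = (o - 3)*(o - 2)*(o + 4)*(o - 1)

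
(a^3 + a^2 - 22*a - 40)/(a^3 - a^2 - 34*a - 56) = (a - 5)/(a - 7)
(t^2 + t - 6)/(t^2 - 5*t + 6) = (t + 3)/(t - 3)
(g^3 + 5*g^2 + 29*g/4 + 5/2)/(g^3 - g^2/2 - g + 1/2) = (4*g^3 + 20*g^2 + 29*g + 10)/(2*(2*g^3 - g^2 - 2*g + 1))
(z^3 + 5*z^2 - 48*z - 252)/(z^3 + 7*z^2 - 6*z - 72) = (z^2 - z - 42)/(z^2 + z - 12)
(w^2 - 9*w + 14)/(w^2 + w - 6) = (w - 7)/(w + 3)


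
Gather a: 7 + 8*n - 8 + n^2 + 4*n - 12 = n^2 + 12*n - 13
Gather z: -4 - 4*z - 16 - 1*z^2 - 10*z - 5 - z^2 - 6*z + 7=-2*z^2 - 20*z - 18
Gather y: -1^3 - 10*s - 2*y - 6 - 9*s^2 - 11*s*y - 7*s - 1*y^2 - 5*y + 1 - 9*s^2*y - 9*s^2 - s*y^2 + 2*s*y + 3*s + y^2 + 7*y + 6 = -18*s^2 - s*y^2 - 14*s + y*(-9*s^2 - 9*s)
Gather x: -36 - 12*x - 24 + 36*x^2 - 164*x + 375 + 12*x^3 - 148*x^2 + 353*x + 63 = 12*x^3 - 112*x^2 + 177*x + 378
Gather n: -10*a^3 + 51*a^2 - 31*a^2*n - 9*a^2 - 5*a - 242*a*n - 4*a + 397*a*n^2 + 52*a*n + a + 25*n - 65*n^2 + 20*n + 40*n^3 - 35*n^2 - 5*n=-10*a^3 + 42*a^2 - 8*a + 40*n^3 + n^2*(397*a - 100) + n*(-31*a^2 - 190*a + 40)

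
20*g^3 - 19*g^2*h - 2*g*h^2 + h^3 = (-5*g + h)*(-g + h)*(4*g + h)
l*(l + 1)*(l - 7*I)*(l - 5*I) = l^4 + l^3 - 12*I*l^3 - 35*l^2 - 12*I*l^2 - 35*l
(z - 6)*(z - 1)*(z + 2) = z^3 - 5*z^2 - 8*z + 12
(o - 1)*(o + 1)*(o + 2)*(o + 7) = o^4 + 9*o^3 + 13*o^2 - 9*o - 14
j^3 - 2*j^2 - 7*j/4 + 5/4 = (j - 5/2)*(j - 1/2)*(j + 1)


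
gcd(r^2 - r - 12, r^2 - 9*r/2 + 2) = r - 4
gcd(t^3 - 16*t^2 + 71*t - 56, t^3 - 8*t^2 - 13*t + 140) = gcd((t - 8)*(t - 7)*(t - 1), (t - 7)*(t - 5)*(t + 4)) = t - 7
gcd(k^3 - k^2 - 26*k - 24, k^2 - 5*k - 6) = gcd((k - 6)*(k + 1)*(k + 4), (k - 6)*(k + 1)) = k^2 - 5*k - 6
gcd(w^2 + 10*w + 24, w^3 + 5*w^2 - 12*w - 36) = w + 6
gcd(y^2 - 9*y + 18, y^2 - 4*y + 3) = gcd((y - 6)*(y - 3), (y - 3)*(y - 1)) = y - 3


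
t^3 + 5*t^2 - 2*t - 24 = (t - 2)*(t + 3)*(t + 4)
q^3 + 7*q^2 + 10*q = q*(q + 2)*(q + 5)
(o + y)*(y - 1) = o*y - o + y^2 - y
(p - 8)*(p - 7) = p^2 - 15*p + 56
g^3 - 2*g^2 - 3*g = g*(g - 3)*(g + 1)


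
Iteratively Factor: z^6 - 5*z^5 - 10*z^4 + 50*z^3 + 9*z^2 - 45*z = (z - 5)*(z^5 - 10*z^3 + 9*z) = (z - 5)*(z - 3)*(z^4 + 3*z^3 - z^2 - 3*z) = (z - 5)*(z - 3)*(z + 3)*(z^3 - z) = (z - 5)*(z - 3)*(z + 1)*(z + 3)*(z^2 - z) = (z - 5)*(z - 3)*(z - 1)*(z + 1)*(z + 3)*(z)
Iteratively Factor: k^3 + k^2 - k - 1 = (k + 1)*(k^2 - 1) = (k + 1)^2*(k - 1)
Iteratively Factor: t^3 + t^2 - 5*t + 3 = (t - 1)*(t^2 + 2*t - 3) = (t - 1)*(t + 3)*(t - 1)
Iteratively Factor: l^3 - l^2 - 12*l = (l - 4)*(l^2 + 3*l) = l*(l - 4)*(l + 3)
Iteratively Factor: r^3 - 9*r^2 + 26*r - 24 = (r - 4)*(r^2 - 5*r + 6) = (r - 4)*(r - 2)*(r - 3)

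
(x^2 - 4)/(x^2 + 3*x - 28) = (x^2 - 4)/(x^2 + 3*x - 28)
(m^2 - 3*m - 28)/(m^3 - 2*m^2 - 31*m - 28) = 1/(m + 1)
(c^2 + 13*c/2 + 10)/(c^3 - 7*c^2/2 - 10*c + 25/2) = (c + 4)/(c^2 - 6*c + 5)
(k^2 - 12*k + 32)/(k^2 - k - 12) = (k - 8)/(k + 3)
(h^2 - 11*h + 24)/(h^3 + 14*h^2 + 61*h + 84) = (h^2 - 11*h + 24)/(h^3 + 14*h^2 + 61*h + 84)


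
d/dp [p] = 1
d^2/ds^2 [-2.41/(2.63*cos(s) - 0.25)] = (-16.669729*sin(s)^2 + 1.584575*cos(s) - 16.669729)/(2.63*cos(s) - 0.25)^3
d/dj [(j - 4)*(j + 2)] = 2*j - 2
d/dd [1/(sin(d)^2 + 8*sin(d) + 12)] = -2*(sin(d) + 4)*cos(d)/(sin(d)^2 + 8*sin(d) + 12)^2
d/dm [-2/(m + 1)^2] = 4/(m + 1)^3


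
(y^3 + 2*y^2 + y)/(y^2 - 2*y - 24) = y*(y^2 + 2*y + 1)/(y^2 - 2*y - 24)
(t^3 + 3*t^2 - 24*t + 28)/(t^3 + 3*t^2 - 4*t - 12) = (t^2 + 5*t - 14)/(t^2 + 5*t + 6)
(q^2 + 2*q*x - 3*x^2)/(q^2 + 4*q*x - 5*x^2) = (q + 3*x)/(q + 5*x)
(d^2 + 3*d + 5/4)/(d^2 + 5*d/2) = (d + 1/2)/d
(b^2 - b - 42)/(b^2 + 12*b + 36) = (b - 7)/(b + 6)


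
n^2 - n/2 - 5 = (n - 5/2)*(n + 2)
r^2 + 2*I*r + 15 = (r - 3*I)*(r + 5*I)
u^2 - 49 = (u - 7)*(u + 7)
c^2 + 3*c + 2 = (c + 1)*(c + 2)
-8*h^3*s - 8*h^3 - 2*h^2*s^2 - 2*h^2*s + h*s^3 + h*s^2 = (-4*h + s)*(2*h + s)*(h*s + h)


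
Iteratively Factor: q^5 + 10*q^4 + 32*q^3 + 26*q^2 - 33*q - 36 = (q + 3)*(q^4 + 7*q^3 + 11*q^2 - 7*q - 12) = (q - 1)*(q + 3)*(q^3 + 8*q^2 + 19*q + 12) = (q - 1)*(q + 3)*(q + 4)*(q^2 + 4*q + 3) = (q - 1)*(q + 3)^2*(q + 4)*(q + 1)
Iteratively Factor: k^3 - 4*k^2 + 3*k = (k)*(k^2 - 4*k + 3) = k*(k - 3)*(k - 1)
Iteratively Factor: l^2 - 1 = (l - 1)*(l + 1)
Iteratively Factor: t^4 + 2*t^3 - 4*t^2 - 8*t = (t - 2)*(t^3 + 4*t^2 + 4*t) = t*(t - 2)*(t^2 + 4*t + 4) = t*(t - 2)*(t + 2)*(t + 2)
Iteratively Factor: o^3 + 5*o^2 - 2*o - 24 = (o - 2)*(o^2 + 7*o + 12) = (o - 2)*(o + 3)*(o + 4)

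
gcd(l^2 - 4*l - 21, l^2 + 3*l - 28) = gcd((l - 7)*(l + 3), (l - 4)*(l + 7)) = 1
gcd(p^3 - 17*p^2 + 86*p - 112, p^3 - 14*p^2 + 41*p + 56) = p^2 - 15*p + 56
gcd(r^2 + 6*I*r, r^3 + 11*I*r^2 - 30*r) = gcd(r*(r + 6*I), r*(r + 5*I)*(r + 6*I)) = r^2 + 6*I*r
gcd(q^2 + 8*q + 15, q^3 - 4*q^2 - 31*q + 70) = q + 5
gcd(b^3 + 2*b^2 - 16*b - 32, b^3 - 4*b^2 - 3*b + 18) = b + 2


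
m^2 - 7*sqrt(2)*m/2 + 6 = (m - 2*sqrt(2))*(m - 3*sqrt(2)/2)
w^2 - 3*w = w*(w - 3)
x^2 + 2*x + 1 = (x + 1)^2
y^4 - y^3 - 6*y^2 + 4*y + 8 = (y - 2)^2*(y + 1)*(y + 2)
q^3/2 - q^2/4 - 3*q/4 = q*(q/2 + 1/2)*(q - 3/2)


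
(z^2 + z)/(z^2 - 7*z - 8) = z/(z - 8)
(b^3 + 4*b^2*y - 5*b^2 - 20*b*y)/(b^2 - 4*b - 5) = b*(b + 4*y)/(b + 1)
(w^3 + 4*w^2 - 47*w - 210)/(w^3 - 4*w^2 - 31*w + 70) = (w + 6)/(w - 2)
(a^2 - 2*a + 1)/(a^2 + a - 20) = (a^2 - 2*a + 1)/(a^2 + a - 20)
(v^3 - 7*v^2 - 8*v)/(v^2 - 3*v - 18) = v*(-v^2 + 7*v + 8)/(-v^2 + 3*v + 18)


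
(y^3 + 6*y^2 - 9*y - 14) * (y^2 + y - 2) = y^5 + 7*y^4 - 5*y^3 - 35*y^2 + 4*y + 28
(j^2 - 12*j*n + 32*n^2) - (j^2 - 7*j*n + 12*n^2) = -5*j*n + 20*n^2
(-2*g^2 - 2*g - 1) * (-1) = 2*g^2 + 2*g + 1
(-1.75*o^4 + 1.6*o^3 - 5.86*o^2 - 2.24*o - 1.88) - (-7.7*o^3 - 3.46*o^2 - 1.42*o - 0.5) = -1.75*o^4 + 9.3*o^3 - 2.4*o^2 - 0.82*o - 1.38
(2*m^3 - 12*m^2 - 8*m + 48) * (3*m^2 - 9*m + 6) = 6*m^5 - 54*m^4 + 96*m^3 + 144*m^2 - 480*m + 288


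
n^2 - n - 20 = (n - 5)*(n + 4)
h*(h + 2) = h^2 + 2*h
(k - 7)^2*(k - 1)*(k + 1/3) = k^4 - 44*k^3/3 + 58*k^2 - 28*k - 49/3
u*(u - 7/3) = u^2 - 7*u/3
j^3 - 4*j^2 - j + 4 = (j - 4)*(j - 1)*(j + 1)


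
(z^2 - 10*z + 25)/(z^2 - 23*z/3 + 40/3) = 3*(z - 5)/(3*z - 8)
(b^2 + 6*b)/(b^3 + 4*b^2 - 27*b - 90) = b/(b^2 - 2*b - 15)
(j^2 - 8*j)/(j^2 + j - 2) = j*(j - 8)/(j^2 + j - 2)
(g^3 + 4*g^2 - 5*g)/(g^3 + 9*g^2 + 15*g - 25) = g/(g + 5)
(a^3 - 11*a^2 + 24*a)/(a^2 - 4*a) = (a^2 - 11*a + 24)/(a - 4)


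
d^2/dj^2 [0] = 0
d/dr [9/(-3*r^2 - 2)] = 54*r/(3*r^2 + 2)^2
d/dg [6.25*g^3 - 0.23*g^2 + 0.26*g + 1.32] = 18.75*g^2 - 0.46*g + 0.26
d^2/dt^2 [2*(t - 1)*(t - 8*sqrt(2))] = 4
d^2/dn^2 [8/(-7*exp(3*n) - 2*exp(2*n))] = 8*((7*exp(n) + 2)*(63*exp(n) + 8) - 2*(21*exp(n) + 4)^2)*exp(-2*n)/(7*exp(n) + 2)^3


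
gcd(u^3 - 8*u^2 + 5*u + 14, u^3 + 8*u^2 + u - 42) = u - 2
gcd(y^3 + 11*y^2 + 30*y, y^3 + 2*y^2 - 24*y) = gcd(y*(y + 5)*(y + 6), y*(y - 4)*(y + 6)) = y^2 + 6*y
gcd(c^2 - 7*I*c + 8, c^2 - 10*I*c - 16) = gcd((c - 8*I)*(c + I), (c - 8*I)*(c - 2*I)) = c - 8*I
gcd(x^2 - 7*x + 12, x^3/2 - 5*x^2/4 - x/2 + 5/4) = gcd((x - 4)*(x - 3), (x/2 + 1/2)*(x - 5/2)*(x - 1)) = 1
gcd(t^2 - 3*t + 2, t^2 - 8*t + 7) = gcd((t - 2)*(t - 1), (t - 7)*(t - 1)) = t - 1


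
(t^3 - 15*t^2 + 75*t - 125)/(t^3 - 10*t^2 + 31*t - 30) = (t^2 - 10*t + 25)/(t^2 - 5*t + 6)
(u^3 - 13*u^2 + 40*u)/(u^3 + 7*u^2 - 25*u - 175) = u*(u - 8)/(u^2 + 12*u + 35)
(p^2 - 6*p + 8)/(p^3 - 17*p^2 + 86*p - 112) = (p - 4)/(p^2 - 15*p + 56)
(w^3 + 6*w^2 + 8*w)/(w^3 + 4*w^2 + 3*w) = (w^2 + 6*w + 8)/(w^2 + 4*w + 3)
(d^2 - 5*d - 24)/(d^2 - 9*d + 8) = (d + 3)/(d - 1)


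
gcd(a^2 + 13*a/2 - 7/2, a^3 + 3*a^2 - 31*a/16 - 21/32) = 1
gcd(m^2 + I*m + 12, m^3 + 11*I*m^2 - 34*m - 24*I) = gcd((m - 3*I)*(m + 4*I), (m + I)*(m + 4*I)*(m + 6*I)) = m + 4*I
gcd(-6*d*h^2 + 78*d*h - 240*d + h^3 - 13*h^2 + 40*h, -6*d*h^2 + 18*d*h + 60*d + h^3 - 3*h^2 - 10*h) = 6*d*h - 30*d - h^2 + 5*h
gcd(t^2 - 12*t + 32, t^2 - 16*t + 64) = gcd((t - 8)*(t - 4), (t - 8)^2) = t - 8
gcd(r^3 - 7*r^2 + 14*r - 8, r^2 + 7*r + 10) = 1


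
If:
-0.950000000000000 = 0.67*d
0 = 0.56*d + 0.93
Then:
No Solution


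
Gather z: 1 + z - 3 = z - 2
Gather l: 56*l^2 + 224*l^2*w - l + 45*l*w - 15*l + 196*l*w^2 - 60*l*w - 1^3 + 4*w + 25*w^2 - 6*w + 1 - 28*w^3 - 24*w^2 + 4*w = l^2*(224*w + 56) + l*(196*w^2 - 15*w - 16) - 28*w^3 + w^2 + 2*w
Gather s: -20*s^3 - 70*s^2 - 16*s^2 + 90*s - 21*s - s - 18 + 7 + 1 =-20*s^3 - 86*s^2 + 68*s - 10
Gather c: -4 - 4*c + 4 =-4*c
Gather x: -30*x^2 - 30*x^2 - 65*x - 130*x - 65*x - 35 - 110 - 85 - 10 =-60*x^2 - 260*x - 240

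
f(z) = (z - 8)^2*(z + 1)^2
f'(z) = (z - 8)^2*(2*z + 2) + (z + 1)^2*(2*z - 16) = 2*(z - 8)*(z + 1)*(2*z - 7)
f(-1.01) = 0.01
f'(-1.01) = -1.63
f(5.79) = 225.18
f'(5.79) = -137.45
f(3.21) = 406.66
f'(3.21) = 23.39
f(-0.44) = 22.34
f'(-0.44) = 74.49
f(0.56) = 134.71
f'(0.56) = 136.49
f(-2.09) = 120.96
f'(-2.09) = -245.92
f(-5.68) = 4098.87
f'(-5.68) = -2350.90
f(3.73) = 407.92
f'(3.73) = -18.58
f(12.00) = 2704.00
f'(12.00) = 1768.00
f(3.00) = 400.00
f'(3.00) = 40.00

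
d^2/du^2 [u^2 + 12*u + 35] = 2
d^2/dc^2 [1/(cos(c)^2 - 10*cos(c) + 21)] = (-8*sin(c)^4 + 36*sin(c)^2 - 495*cos(c) + 15*cos(3*c) + 288)/(2*(cos(c) - 7)^3*(cos(c) - 3)^3)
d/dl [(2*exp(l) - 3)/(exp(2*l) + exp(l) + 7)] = (-(2*exp(l) - 3)*(2*exp(l) + 1) + 2*exp(2*l) + 2*exp(l) + 14)*exp(l)/(exp(2*l) + exp(l) + 7)^2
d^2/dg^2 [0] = 0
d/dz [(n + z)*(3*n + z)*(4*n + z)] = 19*n^2 + 16*n*z + 3*z^2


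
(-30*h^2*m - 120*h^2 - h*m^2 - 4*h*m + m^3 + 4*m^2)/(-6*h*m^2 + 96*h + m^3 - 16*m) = (5*h + m)/(m - 4)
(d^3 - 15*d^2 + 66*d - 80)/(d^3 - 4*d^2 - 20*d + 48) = (d^2 - 13*d + 40)/(d^2 - 2*d - 24)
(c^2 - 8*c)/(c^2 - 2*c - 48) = c/(c + 6)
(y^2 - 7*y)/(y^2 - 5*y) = (y - 7)/(y - 5)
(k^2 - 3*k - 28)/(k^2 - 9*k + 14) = (k + 4)/(k - 2)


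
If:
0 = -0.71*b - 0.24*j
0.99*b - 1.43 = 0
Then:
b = 1.44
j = -4.27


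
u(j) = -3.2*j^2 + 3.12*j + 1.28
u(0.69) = 1.91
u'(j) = 3.12 - 6.4*j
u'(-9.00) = 60.72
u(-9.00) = -286.00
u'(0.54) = -0.34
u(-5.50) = -112.68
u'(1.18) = -4.43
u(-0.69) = -2.40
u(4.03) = -38.12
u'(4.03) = -22.67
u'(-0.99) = 9.46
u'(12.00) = -73.68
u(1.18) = 0.51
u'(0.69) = -1.30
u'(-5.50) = 38.32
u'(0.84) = -2.26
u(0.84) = 1.64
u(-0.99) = -4.95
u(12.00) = -422.08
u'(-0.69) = 7.54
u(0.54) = 2.03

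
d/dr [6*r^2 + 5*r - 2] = 12*r + 5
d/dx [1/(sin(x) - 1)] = -cos(x)/(sin(x) - 1)^2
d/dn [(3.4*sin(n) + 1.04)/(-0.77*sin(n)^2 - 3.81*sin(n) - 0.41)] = (2.618*sin(n)^2 + 1.6016*sin(n) + 2.5684)*cos(n)/(0.5929*sin(n)^4 + 5.8674*sin(n)^3 + 15.1475*sin(n)^2 + 3.1242*sin(n) + 0.1681)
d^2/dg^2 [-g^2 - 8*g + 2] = -2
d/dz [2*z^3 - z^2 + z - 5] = 6*z^2 - 2*z + 1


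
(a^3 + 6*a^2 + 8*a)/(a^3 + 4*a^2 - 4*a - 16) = a/(a - 2)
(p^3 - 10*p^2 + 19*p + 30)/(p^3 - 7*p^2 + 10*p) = (p^2 - 5*p - 6)/(p*(p - 2))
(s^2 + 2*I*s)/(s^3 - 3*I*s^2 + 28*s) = (s + 2*I)/(s^2 - 3*I*s + 28)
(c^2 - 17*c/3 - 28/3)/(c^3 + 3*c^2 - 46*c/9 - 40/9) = 3*(3*c^2 - 17*c - 28)/(9*c^3 + 27*c^2 - 46*c - 40)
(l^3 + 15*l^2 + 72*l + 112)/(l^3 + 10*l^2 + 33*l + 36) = (l^2 + 11*l + 28)/(l^2 + 6*l + 9)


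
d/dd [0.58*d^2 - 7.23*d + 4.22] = 1.16*d - 7.23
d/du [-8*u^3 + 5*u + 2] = 5 - 24*u^2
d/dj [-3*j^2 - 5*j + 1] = -6*j - 5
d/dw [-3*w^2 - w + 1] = -6*w - 1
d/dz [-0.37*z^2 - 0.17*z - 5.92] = -0.74*z - 0.17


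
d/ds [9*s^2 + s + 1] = 18*s + 1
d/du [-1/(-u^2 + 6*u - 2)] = 2*(3 - u)/(u^2 - 6*u + 2)^2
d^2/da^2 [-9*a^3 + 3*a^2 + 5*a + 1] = 6 - 54*a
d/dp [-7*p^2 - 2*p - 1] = -14*p - 2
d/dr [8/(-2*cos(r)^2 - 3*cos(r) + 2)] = -8*(4*cos(r) + 3)*sin(r)/(3*cos(r) + cos(2*r) - 1)^2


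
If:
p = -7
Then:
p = -7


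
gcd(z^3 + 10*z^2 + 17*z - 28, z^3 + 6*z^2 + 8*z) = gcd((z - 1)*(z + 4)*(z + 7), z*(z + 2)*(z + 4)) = z + 4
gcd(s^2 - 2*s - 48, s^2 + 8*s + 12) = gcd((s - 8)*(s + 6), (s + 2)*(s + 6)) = s + 6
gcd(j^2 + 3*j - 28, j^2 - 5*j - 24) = 1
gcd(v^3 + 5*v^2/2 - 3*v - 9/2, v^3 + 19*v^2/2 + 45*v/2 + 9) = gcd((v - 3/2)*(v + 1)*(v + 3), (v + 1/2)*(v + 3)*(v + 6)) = v + 3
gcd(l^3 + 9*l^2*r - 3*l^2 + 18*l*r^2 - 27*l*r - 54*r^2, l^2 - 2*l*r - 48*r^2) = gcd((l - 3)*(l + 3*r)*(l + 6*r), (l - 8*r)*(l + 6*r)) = l + 6*r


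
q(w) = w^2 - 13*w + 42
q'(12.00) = 11.00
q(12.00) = 30.00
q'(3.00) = -7.00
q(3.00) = 12.00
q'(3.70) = -5.60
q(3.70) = 7.59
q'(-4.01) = -21.02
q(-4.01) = 110.21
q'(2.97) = -7.06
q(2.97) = 12.21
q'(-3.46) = -19.92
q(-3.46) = 98.95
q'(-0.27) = -13.54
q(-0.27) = 45.58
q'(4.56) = -3.88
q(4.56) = 3.51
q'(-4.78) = -22.56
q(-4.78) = 126.99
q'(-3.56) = -20.12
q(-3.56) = 100.95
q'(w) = 2*w - 13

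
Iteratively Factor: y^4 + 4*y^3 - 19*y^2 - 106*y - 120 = (y + 4)*(y^3 - 19*y - 30) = (y + 3)*(y + 4)*(y^2 - 3*y - 10) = (y + 2)*(y + 3)*(y + 4)*(y - 5)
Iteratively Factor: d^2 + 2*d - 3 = (d - 1)*(d + 3)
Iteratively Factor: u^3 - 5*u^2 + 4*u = (u)*(u^2 - 5*u + 4) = u*(u - 4)*(u - 1)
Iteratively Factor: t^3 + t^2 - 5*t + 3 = (t + 3)*(t^2 - 2*t + 1) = (t - 1)*(t + 3)*(t - 1)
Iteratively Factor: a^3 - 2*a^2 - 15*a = (a)*(a^2 - 2*a - 15) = a*(a + 3)*(a - 5)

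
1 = 1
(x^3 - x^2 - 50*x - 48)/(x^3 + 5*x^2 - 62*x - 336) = (x + 1)/(x + 7)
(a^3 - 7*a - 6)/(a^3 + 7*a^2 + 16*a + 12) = (a^2 - 2*a - 3)/(a^2 + 5*a + 6)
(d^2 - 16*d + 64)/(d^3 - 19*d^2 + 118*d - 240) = (d - 8)/(d^2 - 11*d + 30)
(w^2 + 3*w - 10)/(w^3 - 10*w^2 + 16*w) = (w + 5)/(w*(w - 8))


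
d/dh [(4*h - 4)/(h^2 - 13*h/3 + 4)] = 12*(-3*h^2 + 6*h - 1)/(9*h^4 - 78*h^3 + 241*h^2 - 312*h + 144)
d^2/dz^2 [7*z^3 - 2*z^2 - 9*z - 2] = 42*z - 4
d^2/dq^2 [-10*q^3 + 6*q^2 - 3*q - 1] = 12 - 60*q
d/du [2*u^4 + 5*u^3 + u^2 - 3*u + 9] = 8*u^3 + 15*u^2 + 2*u - 3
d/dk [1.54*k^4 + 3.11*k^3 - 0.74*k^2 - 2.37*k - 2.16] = 6.16*k^3 + 9.33*k^2 - 1.48*k - 2.37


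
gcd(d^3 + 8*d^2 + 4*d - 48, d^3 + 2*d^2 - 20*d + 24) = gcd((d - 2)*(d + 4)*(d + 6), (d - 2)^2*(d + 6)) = d^2 + 4*d - 12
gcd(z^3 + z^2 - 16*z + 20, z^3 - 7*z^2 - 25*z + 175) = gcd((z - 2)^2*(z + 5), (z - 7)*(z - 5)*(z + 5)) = z + 5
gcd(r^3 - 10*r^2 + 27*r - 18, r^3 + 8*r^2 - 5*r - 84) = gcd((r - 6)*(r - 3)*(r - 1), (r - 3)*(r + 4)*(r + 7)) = r - 3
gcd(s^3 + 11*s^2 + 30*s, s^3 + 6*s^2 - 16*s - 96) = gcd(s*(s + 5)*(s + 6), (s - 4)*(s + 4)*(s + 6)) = s + 6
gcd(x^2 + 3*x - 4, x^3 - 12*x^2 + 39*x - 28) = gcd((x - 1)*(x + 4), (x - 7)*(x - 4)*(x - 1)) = x - 1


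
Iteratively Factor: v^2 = (v)*(v)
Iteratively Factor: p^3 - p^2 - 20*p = (p + 4)*(p^2 - 5*p) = p*(p + 4)*(p - 5)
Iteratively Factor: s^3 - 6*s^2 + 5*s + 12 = (s - 3)*(s^2 - 3*s - 4) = (s - 4)*(s - 3)*(s + 1)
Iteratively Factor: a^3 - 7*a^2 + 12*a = (a)*(a^2 - 7*a + 12) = a*(a - 3)*(a - 4)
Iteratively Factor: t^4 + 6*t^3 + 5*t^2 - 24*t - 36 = (t + 2)*(t^3 + 4*t^2 - 3*t - 18) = (t - 2)*(t + 2)*(t^2 + 6*t + 9) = (t - 2)*(t + 2)*(t + 3)*(t + 3)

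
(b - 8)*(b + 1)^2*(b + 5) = b^4 - b^3 - 45*b^2 - 83*b - 40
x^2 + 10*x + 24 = (x + 4)*(x + 6)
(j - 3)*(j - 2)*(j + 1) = j^3 - 4*j^2 + j + 6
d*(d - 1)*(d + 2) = d^3 + d^2 - 2*d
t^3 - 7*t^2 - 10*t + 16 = (t - 8)*(t - 1)*(t + 2)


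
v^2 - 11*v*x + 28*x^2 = (v - 7*x)*(v - 4*x)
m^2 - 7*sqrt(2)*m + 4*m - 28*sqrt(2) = (m + 4)*(m - 7*sqrt(2))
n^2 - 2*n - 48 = (n - 8)*(n + 6)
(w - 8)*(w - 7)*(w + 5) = w^3 - 10*w^2 - 19*w + 280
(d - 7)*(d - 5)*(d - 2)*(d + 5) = d^4 - 9*d^3 - 11*d^2 + 225*d - 350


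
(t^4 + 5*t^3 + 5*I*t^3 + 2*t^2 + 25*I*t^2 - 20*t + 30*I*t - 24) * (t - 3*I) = t^5 + 5*t^4 + 2*I*t^4 + 17*t^3 + 10*I*t^3 + 55*t^2 + 24*I*t^2 + 66*t + 60*I*t + 72*I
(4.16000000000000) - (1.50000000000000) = 2.66000000000000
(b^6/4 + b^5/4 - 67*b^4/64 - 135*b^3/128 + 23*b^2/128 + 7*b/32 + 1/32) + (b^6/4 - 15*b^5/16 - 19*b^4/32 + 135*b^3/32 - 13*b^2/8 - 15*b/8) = b^6/2 - 11*b^5/16 - 105*b^4/64 + 405*b^3/128 - 185*b^2/128 - 53*b/32 + 1/32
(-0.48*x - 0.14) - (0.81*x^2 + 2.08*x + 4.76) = -0.81*x^2 - 2.56*x - 4.9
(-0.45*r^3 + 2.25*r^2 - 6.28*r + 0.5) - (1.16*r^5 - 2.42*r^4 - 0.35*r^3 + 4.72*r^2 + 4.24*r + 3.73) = -1.16*r^5 + 2.42*r^4 - 0.1*r^3 - 2.47*r^2 - 10.52*r - 3.23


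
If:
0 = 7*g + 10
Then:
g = -10/7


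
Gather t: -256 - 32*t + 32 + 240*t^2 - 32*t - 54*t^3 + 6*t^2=-54*t^3 + 246*t^2 - 64*t - 224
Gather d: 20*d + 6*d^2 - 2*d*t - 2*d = 6*d^2 + d*(18 - 2*t)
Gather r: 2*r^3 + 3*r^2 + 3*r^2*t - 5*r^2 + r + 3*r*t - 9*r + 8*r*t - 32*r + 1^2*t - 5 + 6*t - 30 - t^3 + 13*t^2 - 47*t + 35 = 2*r^3 + r^2*(3*t - 2) + r*(11*t - 40) - t^3 + 13*t^2 - 40*t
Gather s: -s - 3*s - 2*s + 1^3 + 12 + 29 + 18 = 60 - 6*s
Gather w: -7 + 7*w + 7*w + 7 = 14*w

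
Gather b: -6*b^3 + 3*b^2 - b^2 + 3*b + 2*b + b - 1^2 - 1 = -6*b^3 + 2*b^2 + 6*b - 2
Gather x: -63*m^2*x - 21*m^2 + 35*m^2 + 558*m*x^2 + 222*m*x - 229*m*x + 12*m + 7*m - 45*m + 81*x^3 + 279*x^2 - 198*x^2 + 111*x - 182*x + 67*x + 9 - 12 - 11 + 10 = 14*m^2 - 26*m + 81*x^3 + x^2*(558*m + 81) + x*(-63*m^2 - 7*m - 4) - 4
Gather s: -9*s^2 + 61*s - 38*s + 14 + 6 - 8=-9*s^2 + 23*s + 12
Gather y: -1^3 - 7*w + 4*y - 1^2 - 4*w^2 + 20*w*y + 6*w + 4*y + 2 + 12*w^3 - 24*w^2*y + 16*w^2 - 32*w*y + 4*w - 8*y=12*w^3 + 12*w^2 + 3*w + y*(-24*w^2 - 12*w)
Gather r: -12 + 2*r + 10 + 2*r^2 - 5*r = 2*r^2 - 3*r - 2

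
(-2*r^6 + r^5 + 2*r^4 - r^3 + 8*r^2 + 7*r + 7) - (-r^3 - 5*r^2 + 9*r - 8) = -2*r^6 + r^5 + 2*r^4 + 13*r^2 - 2*r + 15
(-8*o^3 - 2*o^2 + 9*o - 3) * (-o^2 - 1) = 8*o^5 + 2*o^4 - o^3 + 5*o^2 - 9*o + 3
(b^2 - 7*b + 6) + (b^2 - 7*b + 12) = 2*b^2 - 14*b + 18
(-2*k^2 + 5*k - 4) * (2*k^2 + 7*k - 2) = -4*k^4 - 4*k^3 + 31*k^2 - 38*k + 8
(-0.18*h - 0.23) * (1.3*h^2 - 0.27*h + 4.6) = -0.234*h^3 - 0.2504*h^2 - 0.7659*h - 1.058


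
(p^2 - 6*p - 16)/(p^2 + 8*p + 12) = (p - 8)/(p + 6)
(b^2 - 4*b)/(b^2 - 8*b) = (b - 4)/(b - 8)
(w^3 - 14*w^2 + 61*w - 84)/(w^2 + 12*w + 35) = (w^3 - 14*w^2 + 61*w - 84)/(w^2 + 12*w + 35)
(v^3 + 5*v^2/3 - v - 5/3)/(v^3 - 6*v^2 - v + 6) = (v + 5/3)/(v - 6)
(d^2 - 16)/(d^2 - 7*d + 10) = (d^2 - 16)/(d^2 - 7*d + 10)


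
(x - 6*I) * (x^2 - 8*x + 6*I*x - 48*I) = x^3 - 8*x^2 + 36*x - 288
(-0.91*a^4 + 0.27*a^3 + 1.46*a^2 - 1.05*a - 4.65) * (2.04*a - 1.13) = -1.8564*a^5 + 1.5791*a^4 + 2.6733*a^3 - 3.7918*a^2 - 8.2995*a + 5.2545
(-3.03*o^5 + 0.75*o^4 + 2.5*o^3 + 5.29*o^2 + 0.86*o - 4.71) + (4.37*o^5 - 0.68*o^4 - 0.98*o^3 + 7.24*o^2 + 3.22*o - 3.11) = 1.34*o^5 + 0.07*o^4 + 1.52*o^3 + 12.53*o^2 + 4.08*o - 7.82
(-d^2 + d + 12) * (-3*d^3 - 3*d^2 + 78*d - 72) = 3*d^5 - 117*d^3 + 114*d^2 + 864*d - 864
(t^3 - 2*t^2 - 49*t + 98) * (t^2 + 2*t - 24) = t^5 - 77*t^3 + 48*t^2 + 1372*t - 2352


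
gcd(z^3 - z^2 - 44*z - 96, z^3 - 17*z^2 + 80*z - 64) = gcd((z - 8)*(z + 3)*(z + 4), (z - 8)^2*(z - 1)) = z - 8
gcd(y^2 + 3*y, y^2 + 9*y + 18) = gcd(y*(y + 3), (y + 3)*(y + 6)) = y + 3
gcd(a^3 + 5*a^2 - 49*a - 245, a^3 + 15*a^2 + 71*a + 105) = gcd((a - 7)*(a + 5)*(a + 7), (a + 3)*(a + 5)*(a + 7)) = a^2 + 12*a + 35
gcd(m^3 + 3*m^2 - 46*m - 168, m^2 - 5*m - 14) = m - 7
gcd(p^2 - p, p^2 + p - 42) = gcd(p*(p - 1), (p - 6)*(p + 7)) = 1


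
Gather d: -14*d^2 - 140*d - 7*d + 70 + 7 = -14*d^2 - 147*d + 77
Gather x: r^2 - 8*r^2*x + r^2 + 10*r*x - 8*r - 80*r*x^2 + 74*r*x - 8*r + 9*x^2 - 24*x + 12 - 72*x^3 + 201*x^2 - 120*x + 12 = 2*r^2 - 16*r - 72*x^3 + x^2*(210 - 80*r) + x*(-8*r^2 + 84*r - 144) + 24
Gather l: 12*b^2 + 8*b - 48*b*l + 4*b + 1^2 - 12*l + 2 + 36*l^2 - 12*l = 12*b^2 + 12*b + 36*l^2 + l*(-48*b - 24) + 3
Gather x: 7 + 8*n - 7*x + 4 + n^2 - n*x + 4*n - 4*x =n^2 + 12*n + x*(-n - 11) + 11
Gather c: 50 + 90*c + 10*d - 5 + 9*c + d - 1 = 99*c + 11*d + 44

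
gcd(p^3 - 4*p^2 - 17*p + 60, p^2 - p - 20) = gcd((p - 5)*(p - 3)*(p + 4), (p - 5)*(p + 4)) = p^2 - p - 20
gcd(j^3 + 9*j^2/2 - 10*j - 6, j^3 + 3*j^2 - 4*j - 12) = j - 2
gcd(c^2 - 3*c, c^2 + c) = c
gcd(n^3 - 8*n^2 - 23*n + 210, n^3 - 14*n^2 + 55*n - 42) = n^2 - 13*n + 42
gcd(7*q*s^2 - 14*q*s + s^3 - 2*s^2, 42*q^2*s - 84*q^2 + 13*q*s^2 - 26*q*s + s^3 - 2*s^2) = 7*q*s - 14*q + s^2 - 2*s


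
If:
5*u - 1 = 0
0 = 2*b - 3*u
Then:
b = 3/10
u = 1/5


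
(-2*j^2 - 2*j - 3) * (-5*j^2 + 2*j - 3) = 10*j^4 + 6*j^3 + 17*j^2 + 9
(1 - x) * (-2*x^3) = 2*x^4 - 2*x^3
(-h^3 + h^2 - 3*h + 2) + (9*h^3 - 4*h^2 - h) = 8*h^3 - 3*h^2 - 4*h + 2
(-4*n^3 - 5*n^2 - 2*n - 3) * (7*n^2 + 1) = -28*n^5 - 35*n^4 - 18*n^3 - 26*n^2 - 2*n - 3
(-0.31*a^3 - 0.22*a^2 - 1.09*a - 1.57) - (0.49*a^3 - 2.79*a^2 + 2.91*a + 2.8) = -0.8*a^3 + 2.57*a^2 - 4.0*a - 4.37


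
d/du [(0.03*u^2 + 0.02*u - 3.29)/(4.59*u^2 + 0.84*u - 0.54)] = (-0.0666*u^2 + 30.1698*u + 2.7528)/(21.0681*u^4 + 7.7112*u^3 - 4.2516*u^2 - 0.9072*u + 0.2916)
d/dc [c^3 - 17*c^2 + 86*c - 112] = 3*c^2 - 34*c + 86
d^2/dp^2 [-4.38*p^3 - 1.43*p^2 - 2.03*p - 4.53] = -26.28*p - 2.86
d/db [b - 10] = 1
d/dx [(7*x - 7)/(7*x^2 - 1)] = 7*(7*x^2 - 14*x*(x - 1) - 1)/(7*x^2 - 1)^2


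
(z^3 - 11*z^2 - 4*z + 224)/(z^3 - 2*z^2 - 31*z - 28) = (z - 8)/(z + 1)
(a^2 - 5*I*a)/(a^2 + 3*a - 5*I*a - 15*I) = a/(a + 3)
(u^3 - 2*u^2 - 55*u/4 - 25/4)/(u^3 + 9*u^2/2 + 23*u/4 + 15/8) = 2*(u - 5)/(2*u + 3)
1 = 1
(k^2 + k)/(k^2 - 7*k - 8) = k/(k - 8)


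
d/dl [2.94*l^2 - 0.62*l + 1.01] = 5.88*l - 0.62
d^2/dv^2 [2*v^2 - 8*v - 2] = 4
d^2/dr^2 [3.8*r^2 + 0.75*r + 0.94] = 7.60000000000000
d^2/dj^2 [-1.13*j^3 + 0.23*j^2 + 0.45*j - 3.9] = 0.46 - 6.78*j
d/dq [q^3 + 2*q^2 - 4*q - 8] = 3*q^2 + 4*q - 4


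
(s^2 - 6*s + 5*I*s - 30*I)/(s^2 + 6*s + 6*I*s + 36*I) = (s^2 + s*(-6 + 5*I) - 30*I)/(s^2 + 6*s*(1 + I) + 36*I)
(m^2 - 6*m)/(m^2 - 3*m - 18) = m/(m + 3)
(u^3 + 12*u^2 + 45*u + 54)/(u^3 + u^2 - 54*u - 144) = (u + 3)/(u - 8)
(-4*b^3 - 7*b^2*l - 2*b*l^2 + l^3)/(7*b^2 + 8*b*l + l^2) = (-4*b^2 - 3*b*l + l^2)/(7*b + l)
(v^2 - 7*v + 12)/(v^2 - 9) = (v - 4)/(v + 3)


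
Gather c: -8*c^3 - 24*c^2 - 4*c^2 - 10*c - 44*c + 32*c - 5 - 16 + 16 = -8*c^3 - 28*c^2 - 22*c - 5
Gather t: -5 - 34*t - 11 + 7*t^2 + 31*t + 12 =7*t^2 - 3*t - 4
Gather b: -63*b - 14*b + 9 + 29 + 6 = 44 - 77*b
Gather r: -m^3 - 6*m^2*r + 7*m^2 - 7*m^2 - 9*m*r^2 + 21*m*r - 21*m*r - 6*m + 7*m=-m^3 - 6*m^2*r - 9*m*r^2 + m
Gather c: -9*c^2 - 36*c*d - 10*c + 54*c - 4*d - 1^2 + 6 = -9*c^2 + c*(44 - 36*d) - 4*d + 5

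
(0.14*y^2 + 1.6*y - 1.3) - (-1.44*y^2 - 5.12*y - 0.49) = 1.58*y^2 + 6.72*y - 0.81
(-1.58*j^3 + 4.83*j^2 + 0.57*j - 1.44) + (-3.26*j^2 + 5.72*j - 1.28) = -1.58*j^3 + 1.57*j^2 + 6.29*j - 2.72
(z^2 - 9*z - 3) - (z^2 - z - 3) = -8*z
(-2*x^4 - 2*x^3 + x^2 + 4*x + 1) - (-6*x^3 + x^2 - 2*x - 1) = -2*x^4 + 4*x^3 + 6*x + 2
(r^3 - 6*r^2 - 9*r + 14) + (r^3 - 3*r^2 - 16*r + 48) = 2*r^3 - 9*r^2 - 25*r + 62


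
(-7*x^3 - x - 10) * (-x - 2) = 7*x^4 + 14*x^3 + x^2 + 12*x + 20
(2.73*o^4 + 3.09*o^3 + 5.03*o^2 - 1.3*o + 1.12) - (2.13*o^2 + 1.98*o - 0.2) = 2.73*o^4 + 3.09*o^3 + 2.9*o^2 - 3.28*o + 1.32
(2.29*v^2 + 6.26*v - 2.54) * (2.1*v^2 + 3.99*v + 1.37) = 4.809*v^4 + 22.2831*v^3 + 22.7807*v^2 - 1.5584*v - 3.4798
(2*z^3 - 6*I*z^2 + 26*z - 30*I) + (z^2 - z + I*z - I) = 2*z^3 + z^2 - 6*I*z^2 + 25*z + I*z - 31*I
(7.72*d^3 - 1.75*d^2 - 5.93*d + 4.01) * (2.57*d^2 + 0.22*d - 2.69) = 19.8404*d^5 - 2.7991*d^4 - 36.3919*d^3 + 13.7086*d^2 + 16.8339*d - 10.7869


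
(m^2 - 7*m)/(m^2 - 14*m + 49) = m/(m - 7)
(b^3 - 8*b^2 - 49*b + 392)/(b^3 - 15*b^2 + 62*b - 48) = (b^2 - 49)/(b^2 - 7*b + 6)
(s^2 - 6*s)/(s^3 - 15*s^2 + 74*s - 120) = s/(s^2 - 9*s + 20)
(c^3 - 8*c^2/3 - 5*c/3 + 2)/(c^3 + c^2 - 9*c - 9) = (c - 2/3)/(c + 3)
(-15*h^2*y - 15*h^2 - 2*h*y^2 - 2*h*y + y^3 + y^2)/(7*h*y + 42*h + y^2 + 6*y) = (-15*h^2*y - 15*h^2 - 2*h*y^2 - 2*h*y + y^3 + y^2)/(7*h*y + 42*h + y^2 + 6*y)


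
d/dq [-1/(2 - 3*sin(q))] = -3*cos(q)/(3*sin(q) - 2)^2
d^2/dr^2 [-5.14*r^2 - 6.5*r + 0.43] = -10.2800000000000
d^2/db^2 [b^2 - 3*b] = 2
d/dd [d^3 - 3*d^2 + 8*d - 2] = 3*d^2 - 6*d + 8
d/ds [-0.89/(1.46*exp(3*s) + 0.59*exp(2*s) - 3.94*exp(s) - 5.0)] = (3.8982*exp(2*s) + 1.0502*exp(s) - 3.5066)*exp(s)/(1.46*exp(3*s) + 0.59*exp(2*s) - 3.94*exp(s) - 5.0)^2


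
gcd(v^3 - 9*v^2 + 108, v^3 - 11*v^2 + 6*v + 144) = v^2 - 3*v - 18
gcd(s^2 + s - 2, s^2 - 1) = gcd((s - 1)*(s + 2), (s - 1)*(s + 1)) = s - 1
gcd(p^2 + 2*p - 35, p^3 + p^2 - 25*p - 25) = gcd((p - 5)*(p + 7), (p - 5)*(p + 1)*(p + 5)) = p - 5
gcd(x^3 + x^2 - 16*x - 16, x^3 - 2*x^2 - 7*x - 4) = x^2 - 3*x - 4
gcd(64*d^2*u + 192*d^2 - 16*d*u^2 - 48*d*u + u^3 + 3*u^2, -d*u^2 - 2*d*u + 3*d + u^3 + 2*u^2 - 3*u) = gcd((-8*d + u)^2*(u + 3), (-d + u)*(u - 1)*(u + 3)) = u + 3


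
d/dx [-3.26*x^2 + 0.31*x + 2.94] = 0.31 - 6.52*x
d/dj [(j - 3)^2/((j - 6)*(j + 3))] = 3*(j^2 - 18*j + 45)/(j^4 - 6*j^3 - 27*j^2 + 108*j + 324)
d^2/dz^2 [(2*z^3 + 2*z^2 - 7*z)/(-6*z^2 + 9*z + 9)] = 2*(-14*z^3 - 90*z^2 + 72*z - 81)/(3*(8*z^6 - 36*z^5 + 18*z^4 + 81*z^3 - 27*z^2 - 81*z - 27))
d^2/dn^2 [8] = 0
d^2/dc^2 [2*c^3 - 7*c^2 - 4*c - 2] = 12*c - 14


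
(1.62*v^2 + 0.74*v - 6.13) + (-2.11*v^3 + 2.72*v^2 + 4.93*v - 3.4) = -2.11*v^3 + 4.34*v^2 + 5.67*v - 9.53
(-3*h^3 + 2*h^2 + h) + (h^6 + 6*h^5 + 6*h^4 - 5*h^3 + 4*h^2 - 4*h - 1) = h^6 + 6*h^5 + 6*h^4 - 8*h^3 + 6*h^2 - 3*h - 1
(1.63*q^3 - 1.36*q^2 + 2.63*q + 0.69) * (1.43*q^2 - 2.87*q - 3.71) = 2.3309*q^5 - 6.6229*q^4 + 1.6168*q^3 - 1.5158*q^2 - 11.7376*q - 2.5599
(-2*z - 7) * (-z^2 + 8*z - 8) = 2*z^3 - 9*z^2 - 40*z + 56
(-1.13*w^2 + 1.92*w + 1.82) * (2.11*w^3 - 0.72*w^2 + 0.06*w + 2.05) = -2.3843*w^5 + 4.8648*w^4 + 2.39*w^3 - 3.5117*w^2 + 4.0452*w + 3.731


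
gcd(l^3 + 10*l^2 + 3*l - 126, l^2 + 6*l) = l + 6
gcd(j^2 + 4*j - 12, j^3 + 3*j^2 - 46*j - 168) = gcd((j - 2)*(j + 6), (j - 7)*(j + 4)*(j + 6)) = j + 6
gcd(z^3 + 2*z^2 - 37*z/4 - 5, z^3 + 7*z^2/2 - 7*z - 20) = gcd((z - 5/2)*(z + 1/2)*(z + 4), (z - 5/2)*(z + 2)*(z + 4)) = z^2 + 3*z/2 - 10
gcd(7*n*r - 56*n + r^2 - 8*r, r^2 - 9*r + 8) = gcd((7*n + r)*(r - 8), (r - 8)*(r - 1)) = r - 8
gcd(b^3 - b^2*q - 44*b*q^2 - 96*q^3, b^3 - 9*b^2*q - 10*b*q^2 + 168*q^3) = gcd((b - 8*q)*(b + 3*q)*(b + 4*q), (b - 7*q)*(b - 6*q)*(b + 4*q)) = b + 4*q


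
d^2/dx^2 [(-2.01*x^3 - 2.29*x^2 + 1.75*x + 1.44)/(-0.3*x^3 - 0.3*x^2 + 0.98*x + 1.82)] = (4.44089209850063e-16*x^7 + 0.050399999999998*x^6 + 2.60064*x^5 + 14.70888*x^4 + 21.489408*x^3 + 19.308816*x^2 + 32.037264*x + 17.07496)/(0.027*x^9 + 0.081*x^8 - 0.1836*x^7 - 0.9936*x^6 - 0.38304*x^5 + 3.58344*x^4 + 5.250448*x^3 - 2.262624*x^2 - 9.738456*x - 6.028568)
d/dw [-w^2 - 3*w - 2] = -2*w - 3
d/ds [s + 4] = 1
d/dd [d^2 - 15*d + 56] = 2*d - 15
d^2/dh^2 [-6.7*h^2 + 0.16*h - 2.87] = -13.4000000000000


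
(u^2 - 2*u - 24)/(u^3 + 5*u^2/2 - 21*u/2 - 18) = 2*(u - 6)/(2*u^2 - 3*u - 9)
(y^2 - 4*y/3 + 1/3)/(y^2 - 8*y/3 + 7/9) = 3*(y - 1)/(3*y - 7)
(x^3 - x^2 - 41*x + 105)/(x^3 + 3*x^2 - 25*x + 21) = (x - 5)/(x - 1)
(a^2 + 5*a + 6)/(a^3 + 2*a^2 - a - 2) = (a + 3)/(a^2 - 1)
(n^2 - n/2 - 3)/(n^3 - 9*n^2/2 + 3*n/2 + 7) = (2*n + 3)/(2*n^2 - 5*n - 7)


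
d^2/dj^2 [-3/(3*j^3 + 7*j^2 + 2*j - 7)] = 6*((9*j + 7)*(3*j^3 + 7*j^2 + 2*j - 7) - (9*j^2 + 14*j + 2)^2)/(3*j^3 + 7*j^2 + 2*j - 7)^3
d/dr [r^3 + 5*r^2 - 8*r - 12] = 3*r^2 + 10*r - 8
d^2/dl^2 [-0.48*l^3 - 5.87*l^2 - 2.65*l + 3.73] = -2.88*l - 11.74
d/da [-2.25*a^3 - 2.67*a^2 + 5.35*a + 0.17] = -6.75*a^2 - 5.34*a + 5.35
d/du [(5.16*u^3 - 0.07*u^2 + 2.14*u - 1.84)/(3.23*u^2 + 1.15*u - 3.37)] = (16.6668*u^4 + 11.868*u^3 - 59.1603*u^2 + 12.3582*u - 5.0958)/(10.4329*u^4 + 7.429*u^3 - 20.4477*u^2 - 7.751*u + 11.3569)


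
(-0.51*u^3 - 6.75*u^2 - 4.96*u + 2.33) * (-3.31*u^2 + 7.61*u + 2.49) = 1.6881*u^5 + 18.4614*u^4 - 36.2198*u^3 - 62.2654*u^2 + 5.3809*u + 5.8017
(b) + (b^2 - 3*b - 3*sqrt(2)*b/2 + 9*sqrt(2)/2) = b^2 - 3*sqrt(2)*b/2 - 2*b + 9*sqrt(2)/2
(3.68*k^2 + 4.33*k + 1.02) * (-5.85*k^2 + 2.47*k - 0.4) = -21.528*k^4 - 16.2409*k^3 + 3.2561*k^2 + 0.7874*k - 0.408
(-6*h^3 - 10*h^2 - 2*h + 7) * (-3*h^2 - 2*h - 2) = 18*h^5 + 42*h^4 + 38*h^3 + 3*h^2 - 10*h - 14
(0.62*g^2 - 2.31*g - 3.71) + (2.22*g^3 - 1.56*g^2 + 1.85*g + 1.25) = 2.22*g^3 - 0.94*g^2 - 0.46*g - 2.46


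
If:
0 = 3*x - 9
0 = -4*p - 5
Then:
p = -5/4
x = 3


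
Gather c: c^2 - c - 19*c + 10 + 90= c^2 - 20*c + 100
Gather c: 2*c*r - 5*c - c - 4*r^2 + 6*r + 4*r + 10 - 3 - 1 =c*(2*r - 6) - 4*r^2 + 10*r + 6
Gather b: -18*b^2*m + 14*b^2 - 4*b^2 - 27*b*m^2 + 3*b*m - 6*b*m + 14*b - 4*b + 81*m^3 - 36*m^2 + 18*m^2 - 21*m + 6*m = b^2*(10 - 18*m) + b*(-27*m^2 - 3*m + 10) + 81*m^3 - 18*m^2 - 15*m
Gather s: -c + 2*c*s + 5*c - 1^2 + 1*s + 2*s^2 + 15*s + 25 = 4*c + 2*s^2 + s*(2*c + 16) + 24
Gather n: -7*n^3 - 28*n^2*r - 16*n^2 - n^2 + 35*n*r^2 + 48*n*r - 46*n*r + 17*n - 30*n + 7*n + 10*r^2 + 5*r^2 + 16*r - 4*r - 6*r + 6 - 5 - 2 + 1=-7*n^3 + n^2*(-28*r - 17) + n*(35*r^2 + 2*r - 6) + 15*r^2 + 6*r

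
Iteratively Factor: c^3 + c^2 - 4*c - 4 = (c + 1)*(c^2 - 4) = (c - 2)*(c + 1)*(c + 2)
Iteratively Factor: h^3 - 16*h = (h + 4)*(h^2 - 4*h) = (h - 4)*(h + 4)*(h)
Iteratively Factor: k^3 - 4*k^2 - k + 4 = (k - 4)*(k^2 - 1) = (k - 4)*(k + 1)*(k - 1)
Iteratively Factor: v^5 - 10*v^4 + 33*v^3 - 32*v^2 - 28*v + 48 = (v - 4)*(v^4 - 6*v^3 + 9*v^2 + 4*v - 12) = (v - 4)*(v - 2)*(v^3 - 4*v^2 + v + 6) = (v - 4)*(v - 3)*(v - 2)*(v^2 - v - 2) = (v - 4)*(v - 3)*(v - 2)^2*(v + 1)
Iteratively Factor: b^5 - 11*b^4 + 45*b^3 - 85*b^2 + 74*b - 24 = (b - 3)*(b^4 - 8*b^3 + 21*b^2 - 22*b + 8) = (b - 3)*(b - 1)*(b^3 - 7*b^2 + 14*b - 8) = (b - 4)*(b - 3)*(b - 1)*(b^2 - 3*b + 2) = (b - 4)*(b - 3)*(b - 2)*(b - 1)*(b - 1)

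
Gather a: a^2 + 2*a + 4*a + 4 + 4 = a^2 + 6*a + 8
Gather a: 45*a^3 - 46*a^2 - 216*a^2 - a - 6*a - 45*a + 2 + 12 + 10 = 45*a^3 - 262*a^2 - 52*a + 24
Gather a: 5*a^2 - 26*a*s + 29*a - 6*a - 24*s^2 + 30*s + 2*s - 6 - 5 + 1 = 5*a^2 + a*(23 - 26*s) - 24*s^2 + 32*s - 10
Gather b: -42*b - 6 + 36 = 30 - 42*b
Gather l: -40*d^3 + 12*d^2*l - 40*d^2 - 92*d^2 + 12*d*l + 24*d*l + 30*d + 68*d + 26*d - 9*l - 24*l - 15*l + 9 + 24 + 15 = -40*d^3 - 132*d^2 + 124*d + l*(12*d^2 + 36*d - 48) + 48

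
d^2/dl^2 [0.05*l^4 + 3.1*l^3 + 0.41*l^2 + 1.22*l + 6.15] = 0.6*l^2 + 18.6*l + 0.82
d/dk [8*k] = 8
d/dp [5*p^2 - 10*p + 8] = 10*p - 10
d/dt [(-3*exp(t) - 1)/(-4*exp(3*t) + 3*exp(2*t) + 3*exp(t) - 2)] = 3*(-8*exp(3*t) - exp(2*t) + 2*exp(t) + 3)*exp(t)/(16*exp(6*t) - 24*exp(5*t) - 15*exp(4*t) + 34*exp(3*t) - 3*exp(2*t) - 12*exp(t) + 4)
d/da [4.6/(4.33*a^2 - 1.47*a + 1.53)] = (6.762 - 39.836*a)/(4.33*a^2 - 1.47*a + 1.53)^2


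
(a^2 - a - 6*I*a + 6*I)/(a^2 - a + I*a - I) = (a - 6*I)/(a + I)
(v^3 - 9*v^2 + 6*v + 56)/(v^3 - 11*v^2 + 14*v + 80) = (v^2 - 11*v + 28)/(v^2 - 13*v + 40)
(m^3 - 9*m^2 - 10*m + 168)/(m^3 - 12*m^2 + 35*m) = (m^2 - 2*m - 24)/(m*(m - 5))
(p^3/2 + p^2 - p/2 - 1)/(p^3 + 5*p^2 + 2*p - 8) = (p + 1)/(2*(p + 4))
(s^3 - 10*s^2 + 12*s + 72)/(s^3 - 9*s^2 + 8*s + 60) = (s - 6)/(s - 5)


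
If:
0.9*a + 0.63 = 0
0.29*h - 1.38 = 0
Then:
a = -0.70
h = 4.76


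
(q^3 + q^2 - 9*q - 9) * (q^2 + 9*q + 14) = q^5 + 10*q^4 + 14*q^3 - 76*q^2 - 207*q - 126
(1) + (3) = 4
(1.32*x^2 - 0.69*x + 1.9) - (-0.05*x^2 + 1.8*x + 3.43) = 1.37*x^2 - 2.49*x - 1.53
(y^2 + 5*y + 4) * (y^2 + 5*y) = y^4 + 10*y^3 + 29*y^2 + 20*y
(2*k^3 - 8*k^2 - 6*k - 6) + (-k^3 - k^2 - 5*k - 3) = k^3 - 9*k^2 - 11*k - 9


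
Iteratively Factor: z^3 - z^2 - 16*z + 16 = (z - 4)*(z^2 + 3*z - 4) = (z - 4)*(z - 1)*(z + 4)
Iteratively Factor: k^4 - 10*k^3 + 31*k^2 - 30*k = (k - 3)*(k^3 - 7*k^2 + 10*k) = (k - 5)*(k - 3)*(k^2 - 2*k) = (k - 5)*(k - 3)*(k - 2)*(k)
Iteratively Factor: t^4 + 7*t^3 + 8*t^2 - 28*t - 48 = (t - 2)*(t^3 + 9*t^2 + 26*t + 24) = (t - 2)*(t + 3)*(t^2 + 6*t + 8) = (t - 2)*(t + 2)*(t + 3)*(t + 4)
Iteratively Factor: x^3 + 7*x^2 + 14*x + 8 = (x + 1)*(x^2 + 6*x + 8) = (x + 1)*(x + 4)*(x + 2)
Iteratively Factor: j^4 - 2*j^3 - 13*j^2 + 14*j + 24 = (j - 4)*(j^3 + 2*j^2 - 5*j - 6) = (j - 4)*(j + 1)*(j^2 + j - 6) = (j - 4)*(j - 2)*(j + 1)*(j + 3)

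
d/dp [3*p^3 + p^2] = p*(9*p + 2)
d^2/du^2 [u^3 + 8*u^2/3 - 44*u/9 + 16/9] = 6*u + 16/3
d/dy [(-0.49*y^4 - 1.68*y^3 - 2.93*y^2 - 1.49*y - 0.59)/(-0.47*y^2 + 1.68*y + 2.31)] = (0.4606*y^5 - 1.68*y^4 - 10.1724*y^3 - 17.2651*y^2 - 14.0912*y - 2.4507)/(0.2209*y^4 - 1.5792*y^3 + 0.651*y^2 + 7.7616*y + 5.3361)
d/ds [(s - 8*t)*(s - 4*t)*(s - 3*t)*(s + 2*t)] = 4*s^3 - 39*s^2*t + 76*s*t^2 + 40*t^3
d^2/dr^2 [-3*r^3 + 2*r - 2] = -18*r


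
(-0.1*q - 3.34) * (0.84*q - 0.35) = -0.084*q^2 - 2.7706*q + 1.169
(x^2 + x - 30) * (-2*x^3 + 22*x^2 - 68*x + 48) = -2*x^5 + 20*x^4 + 14*x^3 - 680*x^2 + 2088*x - 1440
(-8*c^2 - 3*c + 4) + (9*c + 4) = -8*c^2 + 6*c + 8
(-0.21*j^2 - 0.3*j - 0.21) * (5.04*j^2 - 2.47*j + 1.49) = -1.0584*j^4 - 0.9933*j^3 - 0.6303*j^2 + 0.0717*j - 0.3129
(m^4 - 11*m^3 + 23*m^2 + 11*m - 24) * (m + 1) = m^5 - 10*m^4 + 12*m^3 + 34*m^2 - 13*m - 24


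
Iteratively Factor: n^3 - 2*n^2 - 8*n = (n - 4)*(n^2 + 2*n) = n*(n - 4)*(n + 2)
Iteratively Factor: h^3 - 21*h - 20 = (h - 5)*(h^2 + 5*h + 4) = (h - 5)*(h + 1)*(h + 4)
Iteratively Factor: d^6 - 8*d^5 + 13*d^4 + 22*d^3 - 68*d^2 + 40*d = (d - 5)*(d^5 - 3*d^4 - 2*d^3 + 12*d^2 - 8*d) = (d - 5)*(d - 2)*(d^4 - d^3 - 4*d^2 + 4*d) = (d - 5)*(d - 2)^2*(d^3 + d^2 - 2*d) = (d - 5)*(d - 2)^2*(d - 1)*(d^2 + 2*d) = d*(d - 5)*(d - 2)^2*(d - 1)*(d + 2)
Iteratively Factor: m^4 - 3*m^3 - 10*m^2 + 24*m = (m - 4)*(m^3 + m^2 - 6*m) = (m - 4)*(m + 3)*(m^2 - 2*m) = (m - 4)*(m - 2)*(m + 3)*(m)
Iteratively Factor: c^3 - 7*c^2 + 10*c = (c)*(c^2 - 7*c + 10) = c*(c - 2)*(c - 5)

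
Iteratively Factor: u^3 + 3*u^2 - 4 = (u - 1)*(u^2 + 4*u + 4) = (u - 1)*(u + 2)*(u + 2)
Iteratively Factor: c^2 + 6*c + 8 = (c + 2)*(c + 4)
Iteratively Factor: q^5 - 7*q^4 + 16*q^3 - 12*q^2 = (q)*(q^4 - 7*q^3 + 16*q^2 - 12*q) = q^2*(q^3 - 7*q^2 + 16*q - 12) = q^2*(q - 2)*(q^2 - 5*q + 6) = q^2*(q - 3)*(q - 2)*(q - 2)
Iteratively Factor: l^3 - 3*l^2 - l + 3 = (l + 1)*(l^2 - 4*l + 3) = (l - 1)*(l + 1)*(l - 3)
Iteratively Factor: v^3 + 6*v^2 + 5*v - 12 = (v + 4)*(v^2 + 2*v - 3) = (v - 1)*(v + 4)*(v + 3)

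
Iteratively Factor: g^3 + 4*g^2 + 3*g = (g + 1)*(g^2 + 3*g) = g*(g + 1)*(g + 3)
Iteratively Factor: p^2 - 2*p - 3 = (p + 1)*(p - 3)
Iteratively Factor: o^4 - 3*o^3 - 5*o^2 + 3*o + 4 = (o - 4)*(o^3 + o^2 - o - 1) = (o - 4)*(o + 1)*(o^2 - 1) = (o - 4)*(o + 1)^2*(o - 1)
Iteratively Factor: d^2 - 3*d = (d - 3)*(d)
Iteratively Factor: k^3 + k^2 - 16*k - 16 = (k + 1)*(k^2 - 16) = (k + 1)*(k + 4)*(k - 4)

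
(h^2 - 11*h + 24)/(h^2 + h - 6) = (h^2 - 11*h + 24)/(h^2 + h - 6)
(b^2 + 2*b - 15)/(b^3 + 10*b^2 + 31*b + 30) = (b - 3)/(b^2 + 5*b + 6)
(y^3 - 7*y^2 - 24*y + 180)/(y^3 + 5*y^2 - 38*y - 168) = (y^2 - y - 30)/(y^2 + 11*y + 28)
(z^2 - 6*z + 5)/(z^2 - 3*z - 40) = (-z^2 + 6*z - 5)/(-z^2 + 3*z + 40)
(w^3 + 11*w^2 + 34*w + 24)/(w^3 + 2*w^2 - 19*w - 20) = (w^2 + 10*w + 24)/(w^2 + w - 20)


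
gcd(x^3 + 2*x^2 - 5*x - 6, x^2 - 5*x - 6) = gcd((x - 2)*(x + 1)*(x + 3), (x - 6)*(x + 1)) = x + 1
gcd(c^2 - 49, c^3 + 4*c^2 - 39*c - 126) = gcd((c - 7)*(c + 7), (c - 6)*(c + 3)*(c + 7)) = c + 7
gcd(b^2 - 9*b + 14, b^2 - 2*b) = b - 2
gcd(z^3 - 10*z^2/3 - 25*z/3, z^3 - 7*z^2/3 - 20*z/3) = z^2 + 5*z/3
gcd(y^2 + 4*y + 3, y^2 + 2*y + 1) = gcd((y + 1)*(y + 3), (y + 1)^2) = y + 1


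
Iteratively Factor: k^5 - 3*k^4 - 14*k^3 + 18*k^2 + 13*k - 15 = (k + 1)*(k^4 - 4*k^3 - 10*k^2 + 28*k - 15) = (k + 1)*(k + 3)*(k^3 - 7*k^2 + 11*k - 5) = (k - 5)*(k + 1)*(k + 3)*(k^2 - 2*k + 1) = (k - 5)*(k - 1)*(k + 1)*(k + 3)*(k - 1)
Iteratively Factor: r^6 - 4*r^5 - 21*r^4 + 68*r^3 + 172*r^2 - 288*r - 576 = (r - 4)*(r^5 - 21*r^3 - 16*r^2 + 108*r + 144) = (r - 4)*(r + 2)*(r^4 - 2*r^3 - 17*r^2 + 18*r + 72) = (r - 4)*(r - 3)*(r + 2)*(r^3 + r^2 - 14*r - 24) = (r - 4)*(r - 3)*(r + 2)*(r + 3)*(r^2 - 2*r - 8) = (r - 4)*(r - 3)*(r + 2)^2*(r + 3)*(r - 4)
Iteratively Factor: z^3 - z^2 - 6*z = (z - 3)*(z^2 + 2*z) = (z - 3)*(z + 2)*(z)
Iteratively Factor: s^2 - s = (s - 1)*(s)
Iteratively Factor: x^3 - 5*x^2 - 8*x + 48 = (x - 4)*(x^2 - x - 12) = (x - 4)*(x + 3)*(x - 4)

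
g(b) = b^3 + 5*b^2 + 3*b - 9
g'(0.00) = 3.00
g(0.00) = -9.00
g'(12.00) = 555.00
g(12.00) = 2475.00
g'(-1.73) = -5.32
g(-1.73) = -4.40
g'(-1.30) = -4.93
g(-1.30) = -6.65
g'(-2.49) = -3.30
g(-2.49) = -0.91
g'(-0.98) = -3.92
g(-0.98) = -8.08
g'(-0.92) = -3.66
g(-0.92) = -8.31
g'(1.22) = 19.67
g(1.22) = 3.92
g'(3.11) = 63.12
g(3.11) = 78.77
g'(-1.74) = -5.32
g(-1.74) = -4.35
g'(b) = 3*b^2 + 10*b + 3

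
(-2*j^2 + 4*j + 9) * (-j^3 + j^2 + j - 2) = 2*j^5 - 6*j^4 - 7*j^3 + 17*j^2 + j - 18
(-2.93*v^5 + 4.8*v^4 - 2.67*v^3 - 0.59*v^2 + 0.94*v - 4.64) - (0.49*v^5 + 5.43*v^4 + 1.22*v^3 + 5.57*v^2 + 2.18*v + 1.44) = -3.42*v^5 - 0.63*v^4 - 3.89*v^3 - 6.16*v^2 - 1.24*v - 6.08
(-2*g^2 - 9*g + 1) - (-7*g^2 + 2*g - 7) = 5*g^2 - 11*g + 8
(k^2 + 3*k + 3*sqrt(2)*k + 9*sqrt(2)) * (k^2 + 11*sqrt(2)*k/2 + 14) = k^4 + 3*k^3 + 17*sqrt(2)*k^3/2 + 51*sqrt(2)*k^2/2 + 47*k^2 + 42*sqrt(2)*k + 141*k + 126*sqrt(2)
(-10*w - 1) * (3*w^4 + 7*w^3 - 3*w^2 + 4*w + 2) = -30*w^5 - 73*w^4 + 23*w^3 - 37*w^2 - 24*w - 2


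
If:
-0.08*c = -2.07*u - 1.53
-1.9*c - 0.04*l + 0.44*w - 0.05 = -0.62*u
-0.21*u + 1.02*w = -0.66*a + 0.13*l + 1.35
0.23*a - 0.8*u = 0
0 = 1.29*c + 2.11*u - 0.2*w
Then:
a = -2.65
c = -0.58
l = -115.08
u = -0.76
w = -11.79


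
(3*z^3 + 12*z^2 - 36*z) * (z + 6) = 3*z^4 + 30*z^3 + 36*z^2 - 216*z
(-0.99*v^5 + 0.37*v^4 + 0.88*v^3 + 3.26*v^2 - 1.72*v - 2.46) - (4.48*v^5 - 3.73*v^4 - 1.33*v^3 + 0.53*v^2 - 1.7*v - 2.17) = -5.47*v^5 + 4.1*v^4 + 2.21*v^3 + 2.73*v^2 - 0.02*v - 0.29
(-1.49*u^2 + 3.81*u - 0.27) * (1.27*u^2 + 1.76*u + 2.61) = -1.8923*u^4 + 2.2163*u^3 + 2.4738*u^2 + 9.4689*u - 0.7047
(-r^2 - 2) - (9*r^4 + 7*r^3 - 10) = -9*r^4 - 7*r^3 - r^2 + 8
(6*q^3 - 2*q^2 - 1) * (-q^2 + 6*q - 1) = -6*q^5 + 38*q^4 - 18*q^3 + 3*q^2 - 6*q + 1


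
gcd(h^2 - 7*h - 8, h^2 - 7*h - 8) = h^2 - 7*h - 8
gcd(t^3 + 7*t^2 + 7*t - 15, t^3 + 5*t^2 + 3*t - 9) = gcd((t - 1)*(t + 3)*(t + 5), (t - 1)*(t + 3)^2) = t^2 + 2*t - 3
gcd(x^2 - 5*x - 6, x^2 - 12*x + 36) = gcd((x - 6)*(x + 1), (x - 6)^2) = x - 6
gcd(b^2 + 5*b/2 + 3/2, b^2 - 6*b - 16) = 1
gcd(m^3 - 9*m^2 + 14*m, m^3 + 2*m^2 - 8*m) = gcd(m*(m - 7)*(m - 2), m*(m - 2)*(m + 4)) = m^2 - 2*m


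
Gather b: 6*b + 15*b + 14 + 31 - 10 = 21*b + 35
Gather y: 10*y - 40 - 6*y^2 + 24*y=-6*y^2 + 34*y - 40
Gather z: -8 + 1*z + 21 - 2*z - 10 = 3 - z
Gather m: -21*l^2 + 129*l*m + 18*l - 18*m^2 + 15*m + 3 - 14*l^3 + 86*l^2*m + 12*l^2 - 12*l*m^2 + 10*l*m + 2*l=-14*l^3 - 9*l^2 + 20*l + m^2*(-12*l - 18) + m*(86*l^2 + 139*l + 15) + 3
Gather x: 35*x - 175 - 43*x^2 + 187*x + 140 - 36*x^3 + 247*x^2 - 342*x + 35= -36*x^3 + 204*x^2 - 120*x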